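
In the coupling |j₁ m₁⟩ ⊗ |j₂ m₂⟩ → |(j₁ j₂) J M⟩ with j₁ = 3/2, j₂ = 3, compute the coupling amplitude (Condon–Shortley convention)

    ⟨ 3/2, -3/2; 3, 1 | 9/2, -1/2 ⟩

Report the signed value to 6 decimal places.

triangle: 0!·3!·6!/10! = 4320/3628800
(j±m)!: 0!·3!·4!·2!·4!·5! = 829440
prefactor² = (2J+1)·Δ·N² = 69120/7
  k=0: +1/(0!·0!·3!·4!·0!·2!) = 1/288
Σ = 1/288  ⇒  CG² = 69120/7·1/288² = 5/42
CG = +√(5/42) = +0.345033

+0.345033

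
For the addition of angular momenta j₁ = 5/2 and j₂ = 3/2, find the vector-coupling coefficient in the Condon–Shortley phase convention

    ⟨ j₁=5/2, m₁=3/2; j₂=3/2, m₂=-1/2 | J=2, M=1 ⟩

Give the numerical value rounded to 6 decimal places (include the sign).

+0.154303

j₁+j₂−J=2  J+j₁−j₂=3  J−j₁+j₂=1  j₁+j₂+J+1=7
(j₁±m₁, j₂±m₂, J±M) = (4,1,1,2,3,1)
P² = 24/7
sum k=0..1:
  [0] +1/4 = 1/4
  [1] −1/6 = -1/6
S = 1/12
C² = P²·S² = 1/42 ; C = +0.154303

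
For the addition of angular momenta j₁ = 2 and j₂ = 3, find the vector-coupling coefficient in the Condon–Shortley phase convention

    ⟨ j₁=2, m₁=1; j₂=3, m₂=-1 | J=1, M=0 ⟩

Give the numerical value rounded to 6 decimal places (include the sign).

triangle: 4!·0!·2!/7! = 48/5040
(j±m)!: 3!·1!·2!·4!·1!·1! = 288
prefactor² = (2J+1)·Δ·N² = 288/35
  k=1: −1/(1!·3!·0!·1!·0!·1!) = -1/6
Σ = -1/6  ⇒  CG² = 288/35·(-1/6)² = 8/35
CG = −√(8/35) = -0.478091

-0.478091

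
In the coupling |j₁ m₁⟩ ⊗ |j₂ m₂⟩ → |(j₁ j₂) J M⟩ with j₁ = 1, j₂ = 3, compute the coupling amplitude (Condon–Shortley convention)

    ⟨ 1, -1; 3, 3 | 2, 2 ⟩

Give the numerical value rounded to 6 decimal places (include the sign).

+0.845154  (= +√(5/7))

triangle: 2!·0!·4!/7! = 48/5040
(j±m)!: 0!·2!·6!·0!·4!·0! = 34560
prefactor² = (2J+1)·Δ·N² = 11520/7
  k=2: +1/(2!·0!·0!·4!·0!·0!) = 1/48
Σ = 1/48  ⇒  CG² = 11520/7·1/48² = 5/7
CG = +√(5/7) = +0.845154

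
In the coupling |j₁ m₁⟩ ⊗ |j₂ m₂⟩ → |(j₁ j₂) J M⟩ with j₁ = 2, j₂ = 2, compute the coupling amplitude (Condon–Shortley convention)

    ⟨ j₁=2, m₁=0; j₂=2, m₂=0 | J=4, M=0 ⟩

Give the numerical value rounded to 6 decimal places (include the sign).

triangle: 0!*4!*4!/9! = 576/362880
(j±m)!: 2!*2!*2!*2!*4!*4! = 9216
prefactor² = (2J+1)*Δ*N² = 4608/35
  k=0: +1/(0!*0!*2!*2!*2!*2!) = 1/16
Σ = 1/16  ⇒  CG² = 4608/35*1/16² = 18/35
CG = +√(18/35) = +0.717137

+√(18/35) = +0.717137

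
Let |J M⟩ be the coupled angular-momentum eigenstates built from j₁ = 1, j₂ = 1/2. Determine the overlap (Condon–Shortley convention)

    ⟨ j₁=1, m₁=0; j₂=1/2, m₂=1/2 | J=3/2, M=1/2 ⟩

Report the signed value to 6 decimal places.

√[4·0!2!1!/4! · 1!1!1!0!2!1!] = √(2/3)
  +(−1)^0/∏(0,0,1,1,1,0)! = 1  (running 1)
⟨..|..⟩ = √(2/3)·(1) = +0.816497

+√(2/3) = +0.816497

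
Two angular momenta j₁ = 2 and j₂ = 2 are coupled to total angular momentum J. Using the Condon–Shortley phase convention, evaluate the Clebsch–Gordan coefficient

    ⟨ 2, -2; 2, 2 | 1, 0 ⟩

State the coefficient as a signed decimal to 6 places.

triangle: 3!*1!*1!/6! = 6/720
(j±m)!: 0!*4!*4!*0!*1!*1! = 576
prefactor² = (2J+1)*Δ*N² = 72/5
  k=3: −1/(3!*0!*1!*1!*0!*0!) = -1/6
Σ = -1/6  ⇒  CG² = 72/5*(-1/6)² = 2/5
CG = −√(2/5) = -0.632456

-0.632456  (= −√(2/5))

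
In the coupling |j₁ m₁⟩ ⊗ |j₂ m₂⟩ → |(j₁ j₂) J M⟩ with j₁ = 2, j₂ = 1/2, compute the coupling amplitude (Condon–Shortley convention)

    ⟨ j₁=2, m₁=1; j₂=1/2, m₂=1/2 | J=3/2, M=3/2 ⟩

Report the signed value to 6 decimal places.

-0.447214

√[4·1!3!0!/5! · 3!1!1!0!3!0!] = √(36/5)
  +(−1)^1/∏(1,0,0,0,3,0)! = -1/6  (running -1/6)
⟨..|..⟩ = √(36/5)·(-1/6) = -0.447214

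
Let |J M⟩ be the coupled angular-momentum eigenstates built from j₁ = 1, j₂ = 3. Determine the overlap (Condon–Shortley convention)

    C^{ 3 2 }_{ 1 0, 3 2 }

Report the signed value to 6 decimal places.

-0.577350  (= −√(1/3))

√[7·1!1!5!/8! · 1!1!5!1!5!1!] = √(300)
  +(−1)^0/∏(0,1,1,5,0,0)! = 1/120  (running 1/120)
  +(−1)^1/∏(1,0,0,4,1,1)! = -1/24  (running -1/30)
⟨..|..⟩ = √(300)·(-1/30) = -0.577350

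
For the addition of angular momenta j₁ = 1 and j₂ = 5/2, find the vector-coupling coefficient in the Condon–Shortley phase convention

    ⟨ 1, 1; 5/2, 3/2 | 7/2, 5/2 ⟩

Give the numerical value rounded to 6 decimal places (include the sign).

+√(5/7) ≈ +0.845154

triangle: 0!·2!·5!/8! = 240/40320
(j±m)!: 2!·0!·4!·1!·6!·1! = 34560
prefactor² = (2J+1)·Δ·N² = 11520/7
  k=0: +1/(0!·0!·0!·4!·2!·1!) = 1/48
Σ = 1/48  ⇒  CG² = 11520/7·1/48² = 5/7
CG = +√(5/7) = +0.845154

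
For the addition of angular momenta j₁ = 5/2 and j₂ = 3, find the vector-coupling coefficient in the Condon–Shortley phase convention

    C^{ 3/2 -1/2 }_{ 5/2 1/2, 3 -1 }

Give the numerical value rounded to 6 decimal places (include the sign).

-0.097590

√[4·4!1!2!/8! · 3!2!2!4!1!2!] = √(192/35)
  +(−1)^1/∏(1,3,1,1,0,1)! = -1/6  (running -1/6)
  +(−1)^2/∏(2,2,0,0,1,2)! = 1/8  (running -1/24)
⟨..|..⟩ = √(192/35)·(-1/24) = -0.097590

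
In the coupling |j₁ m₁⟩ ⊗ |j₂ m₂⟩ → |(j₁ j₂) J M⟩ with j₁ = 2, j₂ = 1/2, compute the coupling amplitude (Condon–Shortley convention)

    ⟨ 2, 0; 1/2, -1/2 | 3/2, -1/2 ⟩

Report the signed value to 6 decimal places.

+√(2/5) = +0.632456

triangle: 1!·3!·0!/5! = 6/120
(j±m)!: 2!·2!·0!·1!·1!·2! = 8
prefactor² = (2J+1)·Δ·N² = 8/5
  k=0: +1/(0!·1!·2!·0!·1!·0!) = 1/2
Σ = 1/2  ⇒  CG² = 8/5·1/2² = 2/5
CG = +√(2/5) = +0.632456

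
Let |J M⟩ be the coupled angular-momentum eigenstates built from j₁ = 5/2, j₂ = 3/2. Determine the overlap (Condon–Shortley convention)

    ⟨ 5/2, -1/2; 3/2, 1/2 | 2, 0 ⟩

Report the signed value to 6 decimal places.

−√(1/14) ≈ -0.267261

triangle: 2!*3!*1!/7! = 12/5040
(j±m)!: 2!*3!*2!*1!*2!*2! = 96
prefactor² = (2J+1)*Δ*N² = 8/7
  k=1: −1/(1!*1!*2!*1!*1!*0!) = -1/2
  k=2: +1/(2!*0!*1!*0!*2!*1!) = 1/4
Σ = -1/4  ⇒  CG² = 8/7*(-1/4)² = 1/14
CG = −√(1/14) = -0.267261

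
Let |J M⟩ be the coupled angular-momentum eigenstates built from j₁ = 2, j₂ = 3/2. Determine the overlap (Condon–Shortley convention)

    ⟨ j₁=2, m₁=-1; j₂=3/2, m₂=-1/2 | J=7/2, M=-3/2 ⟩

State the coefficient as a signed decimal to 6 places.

+0.755929  (= +√(4/7))

triangle: 0!×4!×3!/8! = 144/40320
(j±m)!: 1!×3!×1!×2!×2!×5! = 2880
prefactor² = (2J+1)×Δ×N² = 576/7
  k=0: +1/(0!×0!×3!×1!×1!×2!) = 1/12
Σ = 1/12  ⇒  CG² = 576/7×1/12² = 4/7
CG = +√(4/7) = +0.755929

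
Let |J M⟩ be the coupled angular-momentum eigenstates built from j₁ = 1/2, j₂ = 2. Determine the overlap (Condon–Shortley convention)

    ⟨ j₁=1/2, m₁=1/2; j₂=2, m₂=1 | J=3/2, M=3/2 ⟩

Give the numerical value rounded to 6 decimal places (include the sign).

√[4·1!0!3!/5! · 1!0!3!1!3!0!] = √(36/5)
  +(−1)^0/∏(0,1,0,3,0,0)! = 1/6  (running 1/6)
⟨..|..⟩ = √(36/5)·(1/6) = +0.447214

+0.447214  (= +√(1/5))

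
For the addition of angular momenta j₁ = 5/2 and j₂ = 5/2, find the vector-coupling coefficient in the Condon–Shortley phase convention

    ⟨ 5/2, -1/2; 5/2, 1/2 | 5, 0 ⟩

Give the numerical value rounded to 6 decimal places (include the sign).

+0.629941  (= +√(25/63))

√[11·0!5!5!/11! · 2!3!3!2!5!5!] = √(57600/7)
  +(−1)^0/∏(0,0,3,3,2,2)! = 1/144  (running 1/144)
⟨..|..⟩ = √(57600/7)·(1/144) = +0.629941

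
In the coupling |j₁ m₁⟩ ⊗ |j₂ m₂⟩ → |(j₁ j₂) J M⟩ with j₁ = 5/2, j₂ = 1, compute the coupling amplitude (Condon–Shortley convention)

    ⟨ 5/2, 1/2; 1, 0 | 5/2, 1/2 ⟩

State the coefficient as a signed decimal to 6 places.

√[6·1!4!1!/7! · 3!2!1!1!3!2!] = √(144/35)
  +(−1)^0/∏(0,1,2,1,2,0)! = 1/4  (running 1/4)
  +(−1)^1/∏(1,0,1,0,3,1)! = -1/6  (running 1/12)
⟨..|..⟩ = √(144/35)·(1/12) = +0.169031

+√(1/35) = +0.169031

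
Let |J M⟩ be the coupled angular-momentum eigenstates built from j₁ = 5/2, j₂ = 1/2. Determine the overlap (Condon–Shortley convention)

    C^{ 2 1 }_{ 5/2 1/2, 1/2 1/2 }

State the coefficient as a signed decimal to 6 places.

triangle: 1!×4!×0!/6! = 24/720
(j±m)!: 3!×2!×1!×0!×3!×1! = 72
prefactor² = (2J+1)×Δ×N² = 12
  k=1: −1/(1!×0!×1!×0!×3!×0!) = -1/6
Σ = -1/6  ⇒  CG² = 12×(-1/6)² = 1/3
CG = −√(1/3) = -0.577350

−√(1/3) ≈ -0.577350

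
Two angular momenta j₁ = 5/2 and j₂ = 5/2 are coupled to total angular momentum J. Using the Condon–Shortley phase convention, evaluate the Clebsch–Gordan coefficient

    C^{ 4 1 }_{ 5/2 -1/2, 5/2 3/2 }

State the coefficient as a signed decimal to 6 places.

√[9·1!4!4!/10! · 2!3!4!1!5!3!] = √(10368/35)
  +(−1)^0/∏(0,1,3,4,1,0)! = 1/144  (running 1/144)
  +(−1)^1/∏(1,0,2,3,2,1)! = -1/24  (running -5/144)
⟨..|..⟩ = √(10368/35)·(-5/144) = -0.597614

-0.597614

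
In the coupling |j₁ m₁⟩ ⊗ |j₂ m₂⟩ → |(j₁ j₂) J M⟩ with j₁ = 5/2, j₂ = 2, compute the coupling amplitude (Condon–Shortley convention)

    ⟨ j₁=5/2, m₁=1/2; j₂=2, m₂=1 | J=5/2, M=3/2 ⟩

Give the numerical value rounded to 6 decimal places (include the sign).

j₁+j₂−J=2  J+j₁−j₂=3  J−j₁+j₂=2  j₁+j₂+J+1=8
(j₁±m₁, j₂±m₂, J±M) = (3,2,3,1,4,1)
P² = 216/35
sum k=1..2:
  [1] −1/4 = -1/4
  [2] +1/12 = 1/12
S = -1/6
C² = P²·S² = 6/35 ; C = -0.414039

−√(6/35) ≈ -0.414039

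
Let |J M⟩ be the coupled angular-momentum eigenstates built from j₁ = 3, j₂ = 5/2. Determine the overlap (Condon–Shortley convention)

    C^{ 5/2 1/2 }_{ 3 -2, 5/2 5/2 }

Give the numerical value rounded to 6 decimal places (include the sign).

−√(5/14) ≈ -0.597614

√[6·3!3!2!/9! · 1!5!5!0!3!2!] = √(1440/7)
  +(−1)^3/∏(3,0,2,2,1,0)! = -1/24  (running -1/24)
⟨..|..⟩ = √(1440/7)·(-1/24) = -0.597614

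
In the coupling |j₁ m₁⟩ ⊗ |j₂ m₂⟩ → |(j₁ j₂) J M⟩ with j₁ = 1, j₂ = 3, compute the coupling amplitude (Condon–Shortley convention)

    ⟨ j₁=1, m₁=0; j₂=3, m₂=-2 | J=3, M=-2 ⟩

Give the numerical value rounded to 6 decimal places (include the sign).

√[7·1!1!5!/8! · 1!1!1!5!1!5!] = √(300)
  +(−1)^0/∏(0,1,1,1,0,4)! = 1/24  (running 1/24)
  +(−1)^1/∏(1,0,0,0,1,5)! = -1/120  (running 1/30)
⟨..|..⟩ = √(300)·(1/30) = +0.577350

+√(1/3) = +0.577350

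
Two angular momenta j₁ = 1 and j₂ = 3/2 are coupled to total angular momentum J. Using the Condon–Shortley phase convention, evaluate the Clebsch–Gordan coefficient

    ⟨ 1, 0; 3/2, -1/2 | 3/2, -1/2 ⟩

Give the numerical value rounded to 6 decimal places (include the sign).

j₁+j₂−J=1  J+j₁−j₂=1  J−j₁+j₂=2  j₁+j₂+J+1=5
(j₁±m₁, j₂±m₂, J±M) = (1,1,1,2,1,2)
P² = 4/15
sum k=0..1:
  [0] +1/1 = 1
  [1] −1/2 = -1/2
S = 1/2
C² = P²·S² = 1/15 ; C = +0.258199

+0.258199  (= +√(1/15))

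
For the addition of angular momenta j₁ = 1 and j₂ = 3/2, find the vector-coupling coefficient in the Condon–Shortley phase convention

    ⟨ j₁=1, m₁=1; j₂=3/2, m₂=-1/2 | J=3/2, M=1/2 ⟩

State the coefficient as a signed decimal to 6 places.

+√(8/15) = +0.730297

√[4·1!1!2!/5! · 2!0!1!2!2!1!] = √(8/15)
  +(−1)^0/∏(0,1,0,1,1,1)! = 1  (running 1)
⟨..|..⟩ = √(8/15)·(1) = +0.730297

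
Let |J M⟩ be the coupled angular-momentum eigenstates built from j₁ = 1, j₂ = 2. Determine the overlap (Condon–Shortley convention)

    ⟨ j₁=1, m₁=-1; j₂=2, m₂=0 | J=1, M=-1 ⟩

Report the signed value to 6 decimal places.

j₁+j₂−J=2  J+j₁−j₂=0  J−j₁+j₂=2  j₁+j₂+J+1=5
(j₁±m₁, j₂±m₂, J±M) = (0,2,2,2,0,2)
P² = 8/5
sum k=2..2:
  [2] +1/4 = 1/4
S = 1/4
C² = P²·S² = 1/10 ; C = +0.316228

+0.316228  (= +√(1/10))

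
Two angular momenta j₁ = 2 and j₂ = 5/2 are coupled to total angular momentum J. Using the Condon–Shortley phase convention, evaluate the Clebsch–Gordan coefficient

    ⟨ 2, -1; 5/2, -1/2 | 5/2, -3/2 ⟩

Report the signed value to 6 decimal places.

-0.414039

√[6·2!2!3!/8! · 1!3!2!3!1!4!] = √(216/35)
  +(−1)^1/∏(1,1,2,1,0,2)! = -1/4  (running -1/4)
  +(−1)^2/∏(2,0,1,0,1,3)! = 1/12  (running -1/6)
⟨..|..⟩ = √(216/35)·(-1/6) = -0.414039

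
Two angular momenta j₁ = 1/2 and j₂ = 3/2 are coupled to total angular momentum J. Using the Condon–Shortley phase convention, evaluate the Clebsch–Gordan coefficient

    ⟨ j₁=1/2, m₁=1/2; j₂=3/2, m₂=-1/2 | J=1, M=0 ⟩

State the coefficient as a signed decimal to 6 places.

j₁+j₂−J=1  J+j₁−j₂=0  J−j₁+j₂=2  j₁+j₂+J+1=4
(j₁±m₁, j₂±m₂, J±M) = (1,0,1,2,1,1)
P² = 1/2
sum k=0..0:
  [0] +1/1 = 1
S = 1
C² = P²·S² = 1/2 ; C = +0.707107

+0.707107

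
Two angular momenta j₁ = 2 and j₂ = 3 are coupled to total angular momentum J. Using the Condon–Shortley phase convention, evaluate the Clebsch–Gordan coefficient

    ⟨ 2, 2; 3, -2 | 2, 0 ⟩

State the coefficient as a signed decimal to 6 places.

+√(5/14) = +0.597614

j₁+j₂−J=3  J+j₁−j₂=1  J−j₁+j₂=3  j₁+j₂+J+1=8
(j₁±m₁, j₂±m₂, J±M) = (4,0,1,5,2,2)
P² = 360/7
sum k=0..0:
  [0] +1/12 = 1/12
S = 1/12
C² = P²·S² = 5/14 ; C = +0.597614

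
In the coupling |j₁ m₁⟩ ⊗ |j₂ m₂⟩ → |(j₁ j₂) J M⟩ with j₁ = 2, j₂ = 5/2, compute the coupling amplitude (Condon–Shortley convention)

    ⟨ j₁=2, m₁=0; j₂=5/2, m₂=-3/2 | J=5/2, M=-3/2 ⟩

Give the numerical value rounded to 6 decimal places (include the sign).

−√(1/70) = -0.119523

j₁+j₂−J=2  J+j₁−j₂=2  J−j₁+j₂=3  j₁+j₂+J+1=8
(j₁±m₁, j₂±m₂, J±M) = (2,2,1,4,1,4)
P² = 288/35
sum k=0..1:
  [0] +1/8 = 1/8
  [1] −1/6 = -1/6
S = -1/24
C² = P²·S² = 1/70 ; C = -0.119523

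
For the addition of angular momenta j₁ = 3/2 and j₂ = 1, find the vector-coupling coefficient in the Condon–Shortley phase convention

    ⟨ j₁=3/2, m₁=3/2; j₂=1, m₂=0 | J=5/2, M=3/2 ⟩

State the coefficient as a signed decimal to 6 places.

j₁+j₂−J=0  J+j₁−j₂=3  J−j₁+j₂=2  j₁+j₂+J+1=6
(j₁±m₁, j₂±m₂, J±M) = (3,0,1,1,4,1)
P² = 72/5
sum k=0..0:
  [0] +1/6 = 1/6
S = 1/6
C² = P²·S² = 2/5 ; C = +0.632456

+√(2/5) = +0.632456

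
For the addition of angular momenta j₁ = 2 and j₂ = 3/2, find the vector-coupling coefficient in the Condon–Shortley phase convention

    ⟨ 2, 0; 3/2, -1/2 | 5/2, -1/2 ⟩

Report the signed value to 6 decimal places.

triangle: 1!*3!*2!/7! = 12/5040
(j±m)!: 2!*2!*1!*2!*2!*3! = 96
prefactor² = (2J+1)*Δ*N² = 48/35
  k=0: +1/(0!*1!*2!*1!*1!*1!) = 1/2
  k=1: −1/(1!*0!*1!*0!*2!*2!) = -1/4
Σ = 1/4  ⇒  CG² = 48/35*1/4² = 3/35
CG = +√(3/35) = +0.292770

+0.292770  (= +√(3/35))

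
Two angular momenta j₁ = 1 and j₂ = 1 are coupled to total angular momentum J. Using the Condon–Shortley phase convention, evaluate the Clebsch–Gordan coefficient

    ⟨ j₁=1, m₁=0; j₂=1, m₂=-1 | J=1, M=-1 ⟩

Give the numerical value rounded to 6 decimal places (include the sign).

+0.707107  (= +√(1/2))

j₁+j₂−J=1  J+j₁−j₂=1  J−j₁+j₂=1  j₁+j₂+J+1=4
(j₁±m₁, j₂±m₂, J±M) = (1,1,0,2,0,2)
P² = 1/2
sum k=0..0:
  [0] +1/1 = 1
S = 1
C² = P²·S² = 1/2 ; C = +0.707107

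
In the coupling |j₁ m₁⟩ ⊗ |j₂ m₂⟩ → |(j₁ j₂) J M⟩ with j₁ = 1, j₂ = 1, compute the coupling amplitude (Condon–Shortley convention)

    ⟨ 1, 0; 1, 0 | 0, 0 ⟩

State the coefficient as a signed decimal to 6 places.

√[1·2!0!0!/3! · 1!1!1!1!0!0!] = √(1/3)
  +(−1)^1/∏(1,1,0,0,0,0)! = -1  (running -1)
⟨..|..⟩ = √(1/3)·(-1) = -0.577350

-0.577350  (= −√(1/3))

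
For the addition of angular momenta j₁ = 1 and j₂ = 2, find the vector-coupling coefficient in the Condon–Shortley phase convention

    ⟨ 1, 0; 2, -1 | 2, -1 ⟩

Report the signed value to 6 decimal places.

+√(1/6) = +0.408248

triangle: 1!·1!·3!/6! = 6/720
(j±m)!: 1!·1!·1!·3!·1!·3! = 36
prefactor² = (2J+1)·Δ·N² = 3/2
  k=0: +1/(0!·1!·1!·1!·0!·2!) = 1/2
  k=1: −1/(1!·0!·0!·0!·1!·3!) = -1/6
Σ = 1/3  ⇒  CG² = 3/2·1/3² = 1/6
CG = +√(1/6) = +0.408248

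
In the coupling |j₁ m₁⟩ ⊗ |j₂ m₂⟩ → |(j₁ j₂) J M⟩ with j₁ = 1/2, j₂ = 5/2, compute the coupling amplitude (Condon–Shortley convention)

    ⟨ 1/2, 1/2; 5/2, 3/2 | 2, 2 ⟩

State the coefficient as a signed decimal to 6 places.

√[5·1!0!4!/6! · 1!0!4!1!4!0!] = √(96)
  +(−1)^0/∏(0,1,0,4,0,0)! = 1/24  (running 1/24)
⟨..|..⟩ = √(96)·(1/24) = +0.408248

+√(1/6) = +0.408248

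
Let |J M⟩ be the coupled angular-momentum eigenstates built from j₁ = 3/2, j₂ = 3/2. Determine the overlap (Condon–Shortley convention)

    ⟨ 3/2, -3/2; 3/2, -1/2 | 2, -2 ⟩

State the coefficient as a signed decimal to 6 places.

-0.707107  (= −√(1/2))

√[5·1!2!2!/6! · 0!3!1!2!0!4!] = √(8)
  +(−1)^1/∏(1,0,2,0,0,2)! = -1/4  (running -1/4)
⟨..|..⟩ = √(8)·(-1/4) = -0.707107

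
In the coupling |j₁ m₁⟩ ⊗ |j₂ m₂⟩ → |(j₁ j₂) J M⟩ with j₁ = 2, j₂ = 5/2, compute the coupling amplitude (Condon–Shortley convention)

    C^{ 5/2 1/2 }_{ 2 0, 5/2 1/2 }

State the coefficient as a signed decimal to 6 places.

−√(8/35) ≈ -0.478091

triangle: 2!·2!·3!/8! = 24/40320
(j±m)!: 2!·2!·3!·2!·3!·2! = 576
prefactor² = (2J+1)·Δ·N² = 72/35
  k=0: +1/(0!·2!·2!·3!·0!·0!) = 1/24
  k=1: −1/(1!·1!·1!·2!·1!·1!) = -1/2
  k=2: +1/(2!·0!·0!·1!·2!·2!) = 1/8
Σ = -1/3  ⇒  CG² = 72/35·(-1/3)² = 8/35
CG = −√(8/35) = -0.478091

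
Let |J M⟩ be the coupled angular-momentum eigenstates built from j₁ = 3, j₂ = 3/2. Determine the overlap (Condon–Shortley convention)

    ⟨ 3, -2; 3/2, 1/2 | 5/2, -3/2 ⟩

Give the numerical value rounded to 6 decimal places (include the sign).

+0.267261  (= +√(1/14))

triangle: 2!·4!·1!/8! = 48/40320
(j±m)!: 1!·5!·2!·1!·1!·4! = 5760
prefactor² = (2J+1)·Δ·N² = 288/7
  k=1: −1/(1!·1!·4!·1!·0!·0!) = -1/24
  k=2: +1/(2!·0!·3!·0!·1!·1!) = 1/12
Σ = 1/24  ⇒  CG² = 288/7·1/24² = 1/14
CG = +√(1/14) = +0.267261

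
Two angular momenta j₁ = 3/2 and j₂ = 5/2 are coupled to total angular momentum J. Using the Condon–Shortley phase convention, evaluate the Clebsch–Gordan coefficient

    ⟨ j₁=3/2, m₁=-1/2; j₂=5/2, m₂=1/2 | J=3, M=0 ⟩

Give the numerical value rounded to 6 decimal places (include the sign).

j₁+j₂−J=1  J+j₁−j₂=2  J−j₁+j₂=4  j₁+j₂+J+1=8
(j₁±m₁, j₂±m₂, J±M) = (1,2,3,2,3,3)
P² = 36/5
sum k=0..1:
  [0] +1/12 = 1/12
  [1] −1/4 = -1/4
S = -1/6
C² = P²·S² = 1/5 ; C = -0.447214

-0.447214  (= −√(1/5))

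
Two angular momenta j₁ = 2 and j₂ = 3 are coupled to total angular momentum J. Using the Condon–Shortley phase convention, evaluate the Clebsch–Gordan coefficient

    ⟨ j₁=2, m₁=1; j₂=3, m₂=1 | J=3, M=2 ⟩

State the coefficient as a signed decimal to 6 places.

j₁+j₂−J=2  J+j₁−j₂=2  J−j₁+j₂=4  j₁+j₂+J+1=9
(j₁±m₁, j₂±m₂, J±M) = (3,1,4,2,5,1)
P² = 64
sum k=0..1:
  [0] +1/48 = 1/48
  [1] −1/12 = -1/12
S = -1/16
C² = P²·S² = 1/4 ; C = -0.500000

-0.500000  (= −√(1/4))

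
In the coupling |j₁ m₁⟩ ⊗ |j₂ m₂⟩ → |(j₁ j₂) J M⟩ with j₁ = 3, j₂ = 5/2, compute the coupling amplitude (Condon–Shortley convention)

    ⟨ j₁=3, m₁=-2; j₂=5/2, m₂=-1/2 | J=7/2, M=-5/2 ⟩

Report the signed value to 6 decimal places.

-0.178174  (= −√(2/63))

√[8·2!4!3!/10! · 1!5!2!3!1!6!] = √(4608/7)
  +(−1)^1/∏(1,1,4,1,0,2)! = -1/48  (running -1/48)
  +(−1)^2/∏(2,0,3,0,1,3)! = 1/72  (running -1/144)
⟨..|..⟩ = √(4608/7)·(-1/144) = -0.178174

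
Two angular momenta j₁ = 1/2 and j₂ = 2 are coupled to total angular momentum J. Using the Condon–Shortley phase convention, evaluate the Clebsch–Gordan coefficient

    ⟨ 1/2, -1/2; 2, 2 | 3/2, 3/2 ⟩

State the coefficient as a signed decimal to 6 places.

-0.894427

j₁+j₂−J=1  J+j₁−j₂=0  J−j₁+j₂=3  j₁+j₂+J+1=5
(j₁±m₁, j₂±m₂, J±M) = (0,1,4,0,3,0)
P² = 144/5
sum k=1..1:
  [1] −1/6 = -1/6
S = -1/6
C² = P²·S² = 4/5 ; C = -0.894427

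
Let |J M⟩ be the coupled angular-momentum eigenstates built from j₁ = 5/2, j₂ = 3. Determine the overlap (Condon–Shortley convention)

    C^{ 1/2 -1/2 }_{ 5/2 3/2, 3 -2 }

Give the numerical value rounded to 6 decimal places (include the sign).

√[2·5!0!1!/7! · 4!1!1!5!0!1!] = √(960/7)
  +(−1)^1/∏(1,4,0,0,0,1)! = -1/24  (running -1/24)
⟨..|..⟩ = √(960/7)·(-1/24) = -0.487950

-0.487950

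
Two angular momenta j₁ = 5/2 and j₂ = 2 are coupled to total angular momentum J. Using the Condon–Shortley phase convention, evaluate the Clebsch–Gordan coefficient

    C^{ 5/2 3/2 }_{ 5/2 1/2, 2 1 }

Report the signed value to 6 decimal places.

√[6·2!3!2!/8! · 3!2!3!1!4!1!] = √(216/35)
  +(−1)^1/∏(1,1,1,2,2,0)! = -1/4  (running -1/4)
  +(−1)^2/∏(2,0,0,1,3,1)! = 1/12  (running -1/6)
⟨..|..⟩ = √(216/35)·(-1/6) = -0.414039

−√(6/35) = -0.414039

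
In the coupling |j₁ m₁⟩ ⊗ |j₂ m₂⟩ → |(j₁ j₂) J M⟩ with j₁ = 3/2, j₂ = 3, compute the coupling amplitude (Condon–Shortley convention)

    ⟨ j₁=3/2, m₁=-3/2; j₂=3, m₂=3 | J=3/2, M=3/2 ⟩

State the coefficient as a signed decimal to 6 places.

-0.755929

√[4·3!0!3!/7! · 0!3!6!0!3!0!] = √(5184/7)
  +(−1)^3/∏(3,0,0,3,0,0)! = -1/36  (running -1/36)
⟨..|..⟩ = √(5184/7)·(-1/36) = -0.755929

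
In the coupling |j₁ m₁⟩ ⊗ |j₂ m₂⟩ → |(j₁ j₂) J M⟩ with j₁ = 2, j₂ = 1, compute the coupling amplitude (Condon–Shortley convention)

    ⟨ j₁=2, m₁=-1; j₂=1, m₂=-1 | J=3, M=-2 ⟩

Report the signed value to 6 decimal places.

+0.816497  (= +√(2/3))

√[7·0!4!2!/7! · 1!3!0!2!1!5!] = √(96)
  +(−1)^0/∏(0,0,3,0,1,2)! = 1/12  (running 1/12)
⟨..|..⟩ = √(96)·(1/12) = +0.816497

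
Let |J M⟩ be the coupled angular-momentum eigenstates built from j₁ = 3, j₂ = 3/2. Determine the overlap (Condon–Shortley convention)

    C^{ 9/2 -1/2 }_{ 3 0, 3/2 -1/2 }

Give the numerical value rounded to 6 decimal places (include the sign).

+0.690066  (= +√(10/21))

j₁+j₂−J=0  J+j₁−j₂=6  J−j₁+j₂=3  j₁+j₂+J+1=10
(j₁±m₁, j₂±m₂, J±M) = (3,3,1,2,4,5)
P² = 17280/7
sum k=0..0:
  [0] +1/72 = 1/72
S = 1/72
C² = P²·S² = 10/21 ; C = +0.690066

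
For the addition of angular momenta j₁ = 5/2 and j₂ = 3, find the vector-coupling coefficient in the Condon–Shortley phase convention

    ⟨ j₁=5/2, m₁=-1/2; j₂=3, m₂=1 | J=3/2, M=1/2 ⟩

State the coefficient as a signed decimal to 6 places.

−√(1/105) ≈ -0.097590

j₁+j₂−J=4  J+j₁−j₂=1  J−j₁+j₂=2  j₁+j₂+J+1=8
(j₁±m₁, j₂±m₂, J±M) = (2,3,4,2,2,1)
P² = 192/35
sum k=2..3:
  [2] +1/8 = 1/8
  [3] −1/6 = -1/6
S = -1/24
C² = P²·S² = 1/105 ; C = -0.097590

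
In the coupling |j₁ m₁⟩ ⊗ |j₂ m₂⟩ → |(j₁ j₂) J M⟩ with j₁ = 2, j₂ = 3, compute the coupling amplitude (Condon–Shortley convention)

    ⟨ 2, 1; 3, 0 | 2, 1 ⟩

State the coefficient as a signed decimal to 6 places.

−√(2/7) = -0.534522

√[5·3!1!3!/8! · 3!1!3!3!3!1!] = √(81/14)
  +(−1)^0/∏(0,3,1,3,0,0)! = 1/36  (running 1/36)
  +(−1)^1/∏(1,2,0,2,1,1)! = -1/4  (running -2/9)
⟨..|..⟩ = √(81/14)·(-2/9) = -0.534522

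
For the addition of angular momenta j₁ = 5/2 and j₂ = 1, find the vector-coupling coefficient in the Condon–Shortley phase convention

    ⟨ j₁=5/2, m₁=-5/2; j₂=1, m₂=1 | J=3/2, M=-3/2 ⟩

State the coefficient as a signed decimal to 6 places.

triangle: 2!*3!*0!/6! = 12/720
(j±m)!: 0!*5!*2!*0!*0!*3! = 1440
prefactor² = (2J+1)*Δ*N² = 96
  k=2: +1/(2!*0!*3!*0!*0!*0!) = 1/12
Σ = 1/12  ⇒  CG² = 96*1/12² = 2/3
CG = +√(2/3) = +0.816497

+0.816497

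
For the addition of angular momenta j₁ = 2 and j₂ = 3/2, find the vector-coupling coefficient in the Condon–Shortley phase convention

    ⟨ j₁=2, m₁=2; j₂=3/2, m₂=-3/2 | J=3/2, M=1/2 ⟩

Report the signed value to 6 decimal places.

+√(2/5) ≈ +0.632456

j₁+j₂−J=2  J+j₁−j₂=2  J−j₁+j₂=1  j₁+j₂+J+1=6
(j₁±m₁, j₂±m₂, J±M) = (4,0,0,3,2,1)
P² = 32/5
sum k=0..0:
  [0] +1/4 = 1/4
S = 1/4
C² = P²·S² = 2/5 ; C = +0.632456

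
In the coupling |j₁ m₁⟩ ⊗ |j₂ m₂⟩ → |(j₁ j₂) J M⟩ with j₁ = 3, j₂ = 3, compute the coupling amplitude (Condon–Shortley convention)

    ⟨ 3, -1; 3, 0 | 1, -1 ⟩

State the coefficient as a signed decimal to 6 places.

triangle: 5!*1!*1!/8! = 120/40320
(j±m)!: 2!*4!*3!*3!*0!*2! = 3456
prefactor² = (2J+1)*Δ*N² = 216/7
  k=3: −1/(3!*2!*1!*0!*0!*1!) = -1/12
Σ = -1/12  ⇒  CG² = 216/7*(-1/12)² = 3/14
CG = −√(3/14) = -0.462910

−√(3/14) = -0.462910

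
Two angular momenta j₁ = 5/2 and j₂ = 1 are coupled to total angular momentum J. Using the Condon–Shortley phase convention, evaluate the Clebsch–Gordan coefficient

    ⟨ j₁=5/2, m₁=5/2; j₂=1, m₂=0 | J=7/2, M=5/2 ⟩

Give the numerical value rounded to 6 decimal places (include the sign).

+0.534522

√[8·0!5!2!/8! · 5!0!1!1!6!1!] = √(28800/7)
  +(−1)^0/∏(0,0,0,1,5,1)! = 1/120  (running 1/120)
⟨..|..⟩ = √(28800/7)·(1/120) = +0.534522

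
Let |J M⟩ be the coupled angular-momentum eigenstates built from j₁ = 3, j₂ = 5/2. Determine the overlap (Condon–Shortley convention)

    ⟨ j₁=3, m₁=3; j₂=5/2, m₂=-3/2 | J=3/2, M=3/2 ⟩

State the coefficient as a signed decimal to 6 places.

+0.462910  (= +√(3/14))

triangle: 4!*2!*1!/8! = 48/40320
(j±m)!: 6!*0!*1!*4!*3!*0! = 103680
prefactor² = (2J+1)*Δ*N² = 3456/7
  k=0: +1/(0!*4!*0!*1!*2!*0!) = 1/48
Σ = 1/48  ⇒  CG² = 3456/7*1/48² = 3/14
CG = +√(3/14) = +0.462910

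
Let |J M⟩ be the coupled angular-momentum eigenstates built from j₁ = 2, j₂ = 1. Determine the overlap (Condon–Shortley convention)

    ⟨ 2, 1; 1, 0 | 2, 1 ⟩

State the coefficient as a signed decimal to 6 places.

j₁+j₂−J=1  J+j₁−j₂=3  J−j₁+j₂=1  j₁+j₂+J+1=6
(j₁±m₁, j₂±m₂, J±M) = (3,1,1,1,3,1)
P² = 3/2
sum k=0..1:
  [0] +1/2 = 1/2
  [1] −1/6 = -1/6
S = 1/3
C² = P²·S² = 1/6 ; C = +0.408248

+0.408248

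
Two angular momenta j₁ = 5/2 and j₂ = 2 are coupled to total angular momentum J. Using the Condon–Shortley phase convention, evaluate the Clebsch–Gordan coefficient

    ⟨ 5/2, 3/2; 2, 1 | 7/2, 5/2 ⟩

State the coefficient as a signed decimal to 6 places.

+0.125988  (= +√(1/63))

triangle: 1!*4!*3!/9! = 144/362880
(j±m)!: 4!*1!*3!*1!*6!*1! = 103680
prefactor² = (2J+1)*Δ*N² = 2304/7
  k=0: +1/(0!*1!*1!*3!*3!*0!) = 1/36
  k=1: −1/(1!*0!*0!*2!*4!*1!) = -1/48
Σ = 1/144  ⇒  CG² = 2304/7*1/144² = 1/63
CG = +√(1/63) = +0.125988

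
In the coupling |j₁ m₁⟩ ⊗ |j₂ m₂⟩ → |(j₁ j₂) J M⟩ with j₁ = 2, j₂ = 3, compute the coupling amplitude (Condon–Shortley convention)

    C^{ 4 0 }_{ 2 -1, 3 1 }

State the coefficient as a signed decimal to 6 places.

j₁+j₂−J=1  J+j₁−j₂=3  J−j₁+j₂=5  j₁+j₂+J+1=10
(j₁±m₁, j₂±m₂, J±M) = (1,3,4,2,4,4)
P² = 10368/35
sum k=0..1:
  [0] +1/144 = 1/144
  [1] −1/24 = -1/24
S = -5/144
C² = P²·S² = 5/14 ; C = -0.597614

−√(5/14) = -0.597614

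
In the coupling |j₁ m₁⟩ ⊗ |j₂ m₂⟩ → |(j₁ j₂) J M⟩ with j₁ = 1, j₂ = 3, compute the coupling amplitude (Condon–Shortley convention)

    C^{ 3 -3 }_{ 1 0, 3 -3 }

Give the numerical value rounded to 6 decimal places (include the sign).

j₁+j₂−J=1  J+j₁−j₂=1  J−j₁+j₂=5  j₁+j₂+J+1=8
(j₁±m₁, j₂±m₂, J±M) = (1,1,0,6,0,6)
P² = 10800
sum k=0..0:
  [0] +1/120 = 1/120
S = 1/120
C² = P²·S² = 3/4 ; C = +0.866025

+√(3/4) = +0.866025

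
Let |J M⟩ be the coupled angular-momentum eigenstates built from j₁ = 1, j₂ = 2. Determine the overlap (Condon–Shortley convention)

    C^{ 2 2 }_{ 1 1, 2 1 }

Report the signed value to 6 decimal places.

+0.577350

j₁+j₂−J=1  J+j₁−j₂=1  J−j₁+j₂=3  j₁+j₂+J+1=6
(j₁±m₁, j₂±m₂, J±M) = (2,0,3,1,4,0)
P² = 12
sum k=0..0:
  [0] +1/6 = 1/6
S = 1/6
C² = P²·S² = 1/3 ; C = +0.577350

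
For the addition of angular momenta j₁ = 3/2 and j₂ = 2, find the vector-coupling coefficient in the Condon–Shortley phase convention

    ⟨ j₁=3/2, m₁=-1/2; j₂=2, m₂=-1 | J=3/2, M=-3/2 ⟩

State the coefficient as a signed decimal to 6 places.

j₁+j₂−J=2  J+j₁−j₂=1  J−j₁+j₂=2  j₁+j₂+J+1=6
(j₁±m₁, j₂±m₂, J±M) = (1,2,1,3,0,3)
P² = 8/5
sum k=1..1:
  [1] −1/2 = -1/2
S = -1/2
C² = P²·S² = 2/5 ; C = -0.632456

-0.632456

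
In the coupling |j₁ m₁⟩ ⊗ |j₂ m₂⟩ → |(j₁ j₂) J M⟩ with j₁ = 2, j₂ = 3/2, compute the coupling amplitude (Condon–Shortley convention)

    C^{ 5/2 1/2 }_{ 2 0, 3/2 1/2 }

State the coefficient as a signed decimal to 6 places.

j₁+j₂−J=1  J+j₁−j₂=3  J−j₁+j₂=2  j₁+j₂+J+1=7
(j₁±m₁, j₂±m₂, J±M) = (2,2,2,1,3,2)
P² = 48/35
sum k=0..1:
  [0] +1/4 = 1/4
  [1] −1/2 = -1/2
S = -1/4
C² = P²·S² = 3/35 ; C = -0.292770

-0.292770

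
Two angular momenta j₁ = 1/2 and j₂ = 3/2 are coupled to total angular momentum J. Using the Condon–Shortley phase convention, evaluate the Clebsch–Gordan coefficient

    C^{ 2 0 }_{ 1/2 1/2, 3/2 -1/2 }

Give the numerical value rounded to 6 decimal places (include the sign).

√[5·0!1!3!/5! · 1!0!1!2!2!2!] = √(2)
  +(−1)^0/∏(0,0,0,1,1,2)! = 1/2  (running 1/2)
⟨..|..⟩ = √(2)·(1/2) = +0.707107

+√(1/2) = +0.707107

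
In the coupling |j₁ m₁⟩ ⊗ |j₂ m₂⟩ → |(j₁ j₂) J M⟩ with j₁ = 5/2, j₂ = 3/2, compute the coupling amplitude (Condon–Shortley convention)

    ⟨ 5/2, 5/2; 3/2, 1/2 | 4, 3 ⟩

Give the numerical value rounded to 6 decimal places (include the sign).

+√(3/8) ≈ +0.612372

triangle: 0!×5!×3!/9! = 720/362880
(j±m)!: 5!×0!×2!×1!×7!×1! = 1209600
prefactor² = (2J+1)×Δ×N² = 21600
  k=0: +1/(0!×0!×0!×2!×5!×1!) = 1/240
Σ = 1/240  ⇒  CG² = 21600×1/240² = 3/8
CG = +√(3/8) = +0.612372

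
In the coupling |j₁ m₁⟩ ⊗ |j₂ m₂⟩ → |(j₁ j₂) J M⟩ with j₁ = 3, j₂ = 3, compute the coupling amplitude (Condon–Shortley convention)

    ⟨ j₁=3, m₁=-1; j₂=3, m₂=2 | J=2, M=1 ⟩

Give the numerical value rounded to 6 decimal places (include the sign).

√[5·4!2!2!/9! · 2!4!5!1!3!1!] = √(320/7)
  +(−1)^3/∏(3,1,1,2,1,0)! = -1/12  (running -1/12)
  +(−1)^4/∏(4,0,0,1,2,1)! = 1/48  (running -1/16)
⟨..|..⟩ = √(320/7)·(-1/16) = -0.422577

-0.422577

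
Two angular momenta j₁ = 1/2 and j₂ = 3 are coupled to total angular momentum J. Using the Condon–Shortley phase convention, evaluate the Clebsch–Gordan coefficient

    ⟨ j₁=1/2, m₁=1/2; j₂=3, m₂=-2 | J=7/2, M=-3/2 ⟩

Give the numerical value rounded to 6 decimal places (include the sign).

triangle: 0!×1!×6!/8! = 720/40320
(j±m)!: 1!×0!×1!×5!×2!×5! = 28800
prefactor² = (2J+1)×Δ×N² = 28800/7
  k=0: +1/(0!×0!×0!×1!×1!×5!) = 1/120
Σ = 1/120  ⇒  CG² = 28800/7×1/120² = 2/7
CG = +√(2/7) = +0.534522

+√(2/7) ≈ +0.534522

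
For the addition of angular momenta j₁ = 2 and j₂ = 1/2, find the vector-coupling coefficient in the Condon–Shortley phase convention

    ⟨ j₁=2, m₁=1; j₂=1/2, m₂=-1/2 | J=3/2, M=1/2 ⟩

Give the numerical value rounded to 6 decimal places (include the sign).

+√(3/5) = +0.774597

j₁+j₂−J=1  J+j₁−j₂=3  J−j₁+j₂=0  j₁+j₂+J+1=5
(j₁±m₁, j₂±m₂, J±M) = (3,1,0,1,2,1)
P² = 12/5
sum k=0..0:
  [0] +1/2 = 1/2
S = 1/2
C² = P²·S² = 3/5 ; C = +0.774597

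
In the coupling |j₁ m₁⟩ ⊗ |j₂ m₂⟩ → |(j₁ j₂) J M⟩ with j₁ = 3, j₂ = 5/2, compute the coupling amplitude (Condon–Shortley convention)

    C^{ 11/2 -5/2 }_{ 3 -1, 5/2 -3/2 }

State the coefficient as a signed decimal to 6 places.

j₁+j₂−J=0  J+j₁−j₂=6  J−j₁+j₂=5  j₁+j₂+J+1=12
(j₁±m₁, j₂±m₂, J±M) = (2,4,1,4,3,8)
P² = 6635520/11
sum k=0..0:
  [0] +1/1152 = 1/1152
S = 1/1152
C² = P²·S² = 5/11 ; C = +0.674200

+0.674200  (= +√(5/11))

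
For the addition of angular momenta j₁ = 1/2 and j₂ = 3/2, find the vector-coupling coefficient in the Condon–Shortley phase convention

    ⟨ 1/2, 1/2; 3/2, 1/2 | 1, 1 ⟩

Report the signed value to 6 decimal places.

triangle: 1!*0!*2!/4! = 2/24
(j±m)!: 1!*0!*2!*1!*2!*0! = 4
prefactor² = (2J+1)*Δ*N² = 1
  k=0: +1/(0!*1!*0!*2!*0!*0!) = 1/2
Σ = 1/2  ⇒  CG² = 1*1/2² = 1/4
CG = +√(1/4) = +0.500000

+0.500000  (= +√(1/4))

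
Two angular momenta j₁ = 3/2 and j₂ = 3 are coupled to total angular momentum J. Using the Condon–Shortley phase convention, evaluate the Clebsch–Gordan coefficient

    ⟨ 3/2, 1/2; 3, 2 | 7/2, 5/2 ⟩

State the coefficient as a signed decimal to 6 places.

√[8·1!2!5!/9! · 2!1!5!1!6!1!] = √(6400/7)
  +(−1)^0/∏(0,1,1,5,1,0)! = 1/120  (running 1/120)
  +(−1)^1/∏(1,0,0,4,2,1)! = -1/48  (running -1/80)
⟨..|..⟩ = √(6400/7)·(-1/80) = -0.377964

−√(1/7) = -0.377964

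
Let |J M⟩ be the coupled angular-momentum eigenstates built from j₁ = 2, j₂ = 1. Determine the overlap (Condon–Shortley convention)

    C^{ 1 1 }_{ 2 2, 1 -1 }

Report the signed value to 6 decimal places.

+√(3/5) ≈ +0.774597

√[3·2!2!0!/5! · 4!0!0!2!2!0!] = √(48/5)
  +(−1)^0/∏(0,2,0,0,2,0)! = 1/4  (running 1/4)
⟨..|..⟩ = √(48/5)·(1/4) = +0.774597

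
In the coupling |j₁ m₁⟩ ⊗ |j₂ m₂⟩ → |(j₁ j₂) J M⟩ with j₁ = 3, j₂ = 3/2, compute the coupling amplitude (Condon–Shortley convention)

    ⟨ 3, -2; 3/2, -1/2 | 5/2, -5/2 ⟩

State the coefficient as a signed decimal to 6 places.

-0.597614  (= −√(5/14))

j₁+j₂−J=2  J+j₁−j₂=4  J−j₁+j₂=1  j₁+j₂+J+1=8
(j₁±m₁, j₂±m₂, J±M) = (1,5,1,2,0,5)
P² = 1440/7
sum k=1..1:
  [1] −1/24 = -1/24
S = -1/24
C² = P²·S² = 5/14 ; C = -0.597614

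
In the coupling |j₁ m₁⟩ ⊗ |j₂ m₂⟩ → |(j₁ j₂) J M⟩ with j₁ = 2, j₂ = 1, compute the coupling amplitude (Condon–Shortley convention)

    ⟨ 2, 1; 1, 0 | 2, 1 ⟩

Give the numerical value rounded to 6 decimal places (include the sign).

triangle: 1!×3!×1!/6! = 6/720
(j±m)!: 3!×1!×1!×1!×3!×1! = 36
prefactor² = (2J+1)×Δ×N² = 3/2
  k=0: +1/(0!×1!×1!×1!×2!×0!) = 1/2
  k=1: −1/(1!×0!×0!×0!×3!×1!) = -1/6
Σ = 1/3  ⇒  CG² = 3/2×1/3² = 1/6
CG = +√(1/6) = +0.408248

+√(1/6) ≈ +0.408248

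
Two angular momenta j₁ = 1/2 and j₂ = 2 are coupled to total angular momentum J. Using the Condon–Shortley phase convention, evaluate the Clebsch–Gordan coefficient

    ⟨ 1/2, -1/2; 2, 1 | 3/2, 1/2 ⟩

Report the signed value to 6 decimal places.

triangle: 1!*0!*3!/5! = 6/120
(j±m)!: 0!*1!*3!*1!*2!*1! = 12
prefactor² = (2J+1)*Δ*N² = 12/5
  k=1: −1/(1!*0!*0!*2!*0!*1!) = -1/2
Σ = -1/2  ⇒  CG² = 12/5*(-1/2)² = 3/5
CG = −√(3/5) = -0.774597

−√(3/5) = -0.774597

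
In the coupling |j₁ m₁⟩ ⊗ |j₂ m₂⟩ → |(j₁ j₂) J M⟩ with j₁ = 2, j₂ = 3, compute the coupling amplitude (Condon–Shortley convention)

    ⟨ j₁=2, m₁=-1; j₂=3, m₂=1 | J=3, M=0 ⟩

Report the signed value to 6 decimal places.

+0.182574  (= +√(1/30))

triangle: 2!·2!·4!/9! = 96/362880
(j±m)!: 1!·3!·4!·2!·3!·3! = 10368
prefactor² = (2J+1)·Δ·N² = 96/5
  k=1: −1/(1!·1!·2!·3!·0!·1!) = -1/12
  k=2: +1/(2!·0!·1!·2!·1!·2!) = 1/8
Σ = 1/24  ⇒  CG² = 96/5·1/24² = 1/30
CG = +√(1/30) = +0.182574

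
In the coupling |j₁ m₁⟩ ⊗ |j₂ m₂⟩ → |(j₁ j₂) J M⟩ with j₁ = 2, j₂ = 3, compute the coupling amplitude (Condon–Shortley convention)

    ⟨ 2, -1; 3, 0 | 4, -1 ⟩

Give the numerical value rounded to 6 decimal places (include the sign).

j₁+j₂−J=1  J+j₁−j₂=3  J−j₁+j₂=5  j₁+j₂+J+1=10
(j₁±m₁, j₂±m₂, J±M) = (1,3,3,3,3,5)
P² = 1944/7
sum k=0..1:
  [0] +1/72 = 1/72
  [1] −1/24 = -1/24
S = -1/36
C² = P²·S² = 3/14 ; C = -0.462910

−√(3/14) ≈ -0.462910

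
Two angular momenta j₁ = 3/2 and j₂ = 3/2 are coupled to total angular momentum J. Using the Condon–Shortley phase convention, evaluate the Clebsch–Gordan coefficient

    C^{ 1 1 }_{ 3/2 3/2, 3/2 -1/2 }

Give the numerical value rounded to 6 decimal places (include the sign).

+√(3/10) = +0.547723

√[3·2!1!1!/5! · 3!0!1!2!2!0!] = √(6/5)
  +(−1)^0/∏(0,2,0,1,1,0)! = 1/2  (running 1/2)
⟨..|..⟩ = √(6/5)·(1/2) = +0.547723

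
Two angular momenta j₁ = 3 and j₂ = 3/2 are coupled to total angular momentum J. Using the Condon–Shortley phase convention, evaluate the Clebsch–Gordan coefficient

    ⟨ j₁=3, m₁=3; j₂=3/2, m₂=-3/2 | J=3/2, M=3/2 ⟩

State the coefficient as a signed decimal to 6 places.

+0.755929

j₁+j₂−J=3  J+j₁−j₂=3  J−j₁+j₂=0  j₁+j₂+J+1=7
(j₁±m₁, j₂±m₂, J±M) = (6,0,0,3,3,0)
P² = 5184/7
sum k=0..0:
  [0] +1/36 = 1/36
S = 1/36
C² = P²·S² = 4/7 ; C = +0.755929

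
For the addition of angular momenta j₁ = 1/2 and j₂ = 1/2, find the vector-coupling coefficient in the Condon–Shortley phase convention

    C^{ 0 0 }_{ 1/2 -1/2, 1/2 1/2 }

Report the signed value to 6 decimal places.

triangle: 1!*0!*0!/2! = 1/2
(j±m)!: 0!*1!*1!*0!*0!*0! = 1
prefactor² = (2J+1)*Δ*N² = 1/2
  k=1: −1/(1!*0!*0!*0!*0!*0!) = -1
Σ = -1  ⇒  CG² = 1/2*(-1)² = 1/2
CG = −√(1/2) = -0.707107

-0.707107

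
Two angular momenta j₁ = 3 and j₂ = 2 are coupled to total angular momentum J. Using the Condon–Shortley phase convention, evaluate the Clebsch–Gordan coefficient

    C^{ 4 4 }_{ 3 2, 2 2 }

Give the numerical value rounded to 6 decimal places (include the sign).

-0.632456

√[9·1!5!3!/10! · 5!1!4!0!8!0!] = √(207360)
  +(−1)^1/∏(1,0,0,3,5,0)! = -1/720  (running -1/720)
⟨..|..⟩ = √(207360)·(-1/720) = -0.632456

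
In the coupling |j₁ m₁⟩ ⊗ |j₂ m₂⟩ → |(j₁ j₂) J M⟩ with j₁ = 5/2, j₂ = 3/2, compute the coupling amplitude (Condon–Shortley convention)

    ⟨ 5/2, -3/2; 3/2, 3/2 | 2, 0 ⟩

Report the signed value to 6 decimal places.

+0.654654  (= +√(3/7))

√[5·2!3!1!/7! · 1!4!3!0!2!2!] = √(48/7)
  +(−1)^2/∏(2,0,2,1,1,0)! = 1/4  (running 1/4)
⟨..|..⟩ = √(48/7)·(1/4) = +0.654654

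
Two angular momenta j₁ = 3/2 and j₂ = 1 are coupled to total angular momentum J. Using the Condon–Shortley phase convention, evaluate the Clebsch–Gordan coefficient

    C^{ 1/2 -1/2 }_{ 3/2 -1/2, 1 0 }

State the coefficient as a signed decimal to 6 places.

j₁+j₂−J=2  J+j₁−j₂=1  J−j₁+j₂=0  j₁+j₂+J+1=4
(j₁±m₁, j₂±m₂, J±M) = (1,2,1,1,0,1)
P² = 1/3
sum k=1..1:
  [1] −1/1 = -1
S = -1
C² = P²·S² = 1/3 ; C = -0.577350

-0.577350  (= −√(1/3))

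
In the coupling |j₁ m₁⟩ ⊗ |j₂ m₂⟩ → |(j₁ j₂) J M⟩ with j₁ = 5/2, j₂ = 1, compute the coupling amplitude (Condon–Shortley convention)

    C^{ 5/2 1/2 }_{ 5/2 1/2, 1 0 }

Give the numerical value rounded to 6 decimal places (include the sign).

+√(1/35) ≈ +0.169031

triangle: 1!×4!×1!/7! = 24/5040
(j±m)!: 3!×2!×1!×1!×3!×2! = 144
prefactor² = (2J+1)×Δ×N² = 144/35
  k=0: +1/(0!×1!×2!×1!×2!×0!) = 1/4
  k=1: −1/(1!×0!×1!×0!×3!×1!) = -1/6
Σ = 1/12  ⇒  CG² = 144/35×1/12² = 1/35
CG = +√(1/35) = +0.169031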